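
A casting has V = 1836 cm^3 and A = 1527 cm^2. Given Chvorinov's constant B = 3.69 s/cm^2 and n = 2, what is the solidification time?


Formula: t_s = B * (V/A)^n  (Chvorinov's rule, n=2)
Modulus M = V/A = 1836/1527 = 1.202358 cm
M^2 = 1.202358^2 = 1.445665 cm^2
t_s = 3.69 * 1.445665 = 5.3345 s


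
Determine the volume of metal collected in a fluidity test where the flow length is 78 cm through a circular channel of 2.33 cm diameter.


Formula: V = pi * (d/2)^2 * L  (cylinder volume)
Radius = 2.33/2 = 1.165 cm
V = pi * 1.165^2 * 78 = 332.5802 cm^3

Answer: 332.5802 cm^3


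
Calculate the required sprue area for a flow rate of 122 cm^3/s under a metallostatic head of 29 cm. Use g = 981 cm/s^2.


Formula: v = sqrt(2*g*h), A = Q/v
Velocity: v = sqrt(2 * 981 * 29) = sqrt(56898) = 238.5330 cm/s
Sprue area: A = Q / v = 122 / 238.5330 = 0.5115 cm^2


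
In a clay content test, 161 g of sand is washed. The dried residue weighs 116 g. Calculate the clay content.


Formula: Clay% = (W_total - W_washed) / W_total * 100
Clay mass = 161 - 116 = 45 g
Clay% = 45 / 161 * 100 = 27.9503%

27.9503%


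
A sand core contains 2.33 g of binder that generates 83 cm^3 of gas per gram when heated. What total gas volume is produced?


Formula: V_gas = W_binder * gas_evolution_rate
V = 2.33 g * 83 cm^3/g = 193.3900 cm^3

Final answer: 193.3900 cm^3


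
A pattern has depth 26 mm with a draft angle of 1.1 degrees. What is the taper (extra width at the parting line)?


Formula: taper = depth * tan(draft_angle)
tan(1.1 deg) = 0.0192010
taper = 26 mm * 0.0192010 = 0.4992 mm

0.4992 mm


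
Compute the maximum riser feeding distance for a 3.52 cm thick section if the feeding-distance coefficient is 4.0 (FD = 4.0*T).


Formula: FD = 4.0 * T  (riser feeding-distance rule)
FD = 4.0 * 3.52 cm = 14.0800 cm

14.0800 cm


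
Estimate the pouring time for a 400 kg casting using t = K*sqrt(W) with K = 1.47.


Formula: t = K * sqrt(W)
sqrt(W) = sqrt(400) = 20.00000
t = 1.47 * 20.00000 = 29.4000 s


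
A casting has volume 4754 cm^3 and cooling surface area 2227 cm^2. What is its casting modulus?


Formula: Casting Modulus M = V / A
M = 4754 cm^3 / 2227 cm^2 = 2.1347 cm

Answer: 2.1347 cm


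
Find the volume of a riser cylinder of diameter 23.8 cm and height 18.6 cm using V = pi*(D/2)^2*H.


Formula: V = pi * (D/2)^2 * H  (cylinder volume)
Radius = D/2 = 23.8/2 = 11.9 cm
V = pi * 11.9^2 * 18.6 = 8274.7854 cm^3

Answer: 8274.7854 cm^3


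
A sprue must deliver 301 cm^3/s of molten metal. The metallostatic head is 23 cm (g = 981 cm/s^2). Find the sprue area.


Formula: v = sqrt(2*g*h), A = Q/v
Velocity: v = sqrt(2 * 981 * 23) = sqrt(45126) = 212.4288 cm/s
Sprue area: A = Q / v = 301 / 212.4288 = 1.4169 cm^2

1.4169 cm^2


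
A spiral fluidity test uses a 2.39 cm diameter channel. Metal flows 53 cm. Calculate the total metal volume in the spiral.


Formula: V = pi * (d/2)^2 * L  (cylinder volume)
Radius = 2.39/2 = 1.195 cm
V = pi * 1.195^2 * 53 = 237.7725 cm^3


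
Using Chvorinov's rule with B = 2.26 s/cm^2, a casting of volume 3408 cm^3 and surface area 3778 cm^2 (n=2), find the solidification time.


Formula: t_s = B * (V/A)^n  (Chvorinov's rule, n=2)
Modulus M = V/A = 3408/3778 = 0.902065 cm
M^2 = 0.902065^2 = 0.813721 cm^2
t_s = 2.26 * 0.813721 = 1.8390 s

Answer: 1.8390 s


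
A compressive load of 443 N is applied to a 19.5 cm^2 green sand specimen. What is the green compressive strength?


Formula: Compressive Strength = Force / Area
Strength = 443 N / 19.5 cm^2 = 22.7179 N/cm^2

Final answer: 22.7179 N/cm^2


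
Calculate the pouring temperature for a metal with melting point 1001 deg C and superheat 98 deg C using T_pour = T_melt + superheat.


Formula: T_pour = T_melt + Superheat
T_pour = 1001 + 98 = 1099 deg C

Answer: 1099 deg C


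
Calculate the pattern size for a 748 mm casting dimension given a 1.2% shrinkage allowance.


Formula: L_pattern = L_casting * (1 + shrinkage_rate/100)
Shrinkage factor = 1 + 1.2/100 = 1.012
L_pattern = 748 mm * 1.012 = 756.9760 mm

Final answer: 756.9760 mm


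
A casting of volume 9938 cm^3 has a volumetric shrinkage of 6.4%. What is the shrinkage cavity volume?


Formula: V_shrink = V_casting * shrinkage_pct / 100
V_shrink = 9938 cm^3 * 6.4 / 100 = 636.0320 cm^3

Final answer: 636.0320 cm^3


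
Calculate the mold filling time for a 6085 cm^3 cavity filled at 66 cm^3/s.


Formula: t_fill = V_mold / Q_flow
t = 6085 cm^3 / 66 cm^3/s = 92.1970 s

Answer: 92.1970 s


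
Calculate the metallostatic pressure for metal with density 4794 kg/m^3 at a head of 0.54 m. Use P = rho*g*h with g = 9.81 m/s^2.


Formula: P = rho * g * h
rho * g = 4794 * 9.81 = 47029.14 N/m^3
P = 47029.14 * 0.54 = 25395.7356 Pa

Answer: 25395.7356 Pa


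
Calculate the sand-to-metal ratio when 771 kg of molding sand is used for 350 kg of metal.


Formula: Sand-to-Metal Ratio = W_sand / W_metal
Ratio = 771 kg / 350 kg = 2.2029

Answer: 2.2029


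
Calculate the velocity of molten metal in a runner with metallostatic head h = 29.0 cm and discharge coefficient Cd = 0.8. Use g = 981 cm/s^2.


Formula: v = Cd * sqrt(2 * g * h)  (Torricelli with discharge coefficient)
2*g*h = 2 * 981 * 29.0 = 56898.0 cm^2/s^2
sqrt(56898.0) = 238.53302 cm/s
v = 0.8 * 238.53302 = 190.8264 cm/s


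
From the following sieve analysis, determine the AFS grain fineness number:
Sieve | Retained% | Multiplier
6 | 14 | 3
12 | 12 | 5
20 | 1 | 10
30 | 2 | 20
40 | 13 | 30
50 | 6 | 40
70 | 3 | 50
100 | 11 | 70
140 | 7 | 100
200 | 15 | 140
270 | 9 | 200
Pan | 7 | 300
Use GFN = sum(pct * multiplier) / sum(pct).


Formula: GFN = sum(pct * multiplier) / sum(pct)
sum(pct * multiplier) = 8402
sum(pct) = 100
GFN = 8402 / 100 = 84.02


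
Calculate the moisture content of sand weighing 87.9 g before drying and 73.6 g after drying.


Formula: MC = (W_wet - W_dry) / W_wet * 100
Water mass = 87.9 - 73.6 = 14.3 g
MC = 14.3 / 87.9 * 100 = 16.2685%

Final answer: 16.2685%


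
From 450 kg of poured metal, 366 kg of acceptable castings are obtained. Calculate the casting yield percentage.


Formula: Casting Yield = (W_good / W_total) * 100
Yield = (366 kg / 450 kg) * 100 = 81.3333%


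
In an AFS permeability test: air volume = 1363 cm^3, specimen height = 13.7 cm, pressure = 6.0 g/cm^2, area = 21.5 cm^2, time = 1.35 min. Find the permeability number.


Formula: Permeability Number P = (V * H) / (p * A * t)
Numerator: V * H = 1363 * 13.7 = 18673.1
Denominator: p * A * t = 6.0 * 21.5 * 1.35 = 174.15
P = 18673.1 / 174.15 = 107.2242


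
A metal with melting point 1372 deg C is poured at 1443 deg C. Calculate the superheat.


Formula: Superheat = T_pour - T_melt
Superheat = 1443 - 1372 = 71 deg C


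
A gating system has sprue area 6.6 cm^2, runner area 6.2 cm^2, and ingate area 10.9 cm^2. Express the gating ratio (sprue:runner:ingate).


Sprue:Runner:Ingate = 1 : 6.2/6.6 : 10.9/6.6 = 1:0.94:1.65

Final answer: 1:0.94:1.65


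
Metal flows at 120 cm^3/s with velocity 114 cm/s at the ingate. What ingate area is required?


Formula: A_ingate = Q / v  (continuity equation)
A = 120 cm^3/s / 114 cm/s = 1.0526 cm^2

Final answer: 1.0526 cm^2


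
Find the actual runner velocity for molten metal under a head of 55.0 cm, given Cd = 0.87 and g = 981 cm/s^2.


Formula: v = Cd * sqrt(2 * g * h)  (Torricelli with discharge coefficient)
2*g*h = 2 * 981 * 55.0 = 107910.0 cm^2/s^2
sqrt(107910.0) = 328.49658 cm/s
v = 0.87 * 328.49658 = 285.7920 cm/s

Answer: 285.7920 cm/s


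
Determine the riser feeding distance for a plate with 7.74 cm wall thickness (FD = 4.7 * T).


Formula: FD = 4.7 * T  (riser feeding-distance rule)
FD = 4.7 * 7.74 cm = 36.3780 cm

Answer: 36.3780 cm


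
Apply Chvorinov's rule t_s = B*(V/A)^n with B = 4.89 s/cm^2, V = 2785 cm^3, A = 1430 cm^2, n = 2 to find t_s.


Formula: t_s = B * (V/A)^n  (Chvorinov's rule, n=2)
Modulus M = V/A = 2785/1430 = 1.947552 cm
M^2 = 1.947552^2 = 3.792959 cm^2
t_s = 4.89 * 3.792959 = 18.5476 s


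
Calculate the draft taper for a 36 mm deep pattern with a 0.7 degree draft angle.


Formula: taper = depth * tan(draft_angle)
tan(0.7 deg) = 0.0122179
taper = 36 mm * 0.0122179 = 0.4398 mm

0.4398 mm


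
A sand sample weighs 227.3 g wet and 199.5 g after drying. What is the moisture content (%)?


Formula: MC = (W_wet - W_dry) / W_wet * 100
Water mass = 227.3 - 199.5 = 27.8 g
MC = 27.8 / 227.3 * 100 = 12.2305%


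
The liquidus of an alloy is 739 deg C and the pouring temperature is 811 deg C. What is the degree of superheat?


Formula: Superheat = T_pour - T_melt
Superheat = 811 - 739 = 72 deg C

Answer: 72 deg C


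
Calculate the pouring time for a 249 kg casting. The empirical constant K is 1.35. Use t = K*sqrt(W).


Formula: t = K * sqrt(W)
sqrt(W) = sqrt(249) = 15.77973
t = 1.35 * 15.77973 = 21.3026 s

Answer: 21.3026 s


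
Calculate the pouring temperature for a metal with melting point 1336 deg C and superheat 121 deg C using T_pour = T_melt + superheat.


Formula: T_pour = T_melt + Superheat
T_pour = 1336 + 121 = 1457 deg C


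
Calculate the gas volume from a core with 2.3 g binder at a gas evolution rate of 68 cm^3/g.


Formula: V_gas = W_binder * gas_evolution_rate
V = 2.3 g * 68 cm^3/g = 156.4000 cm^3

Answer: 156.4000 cm^3


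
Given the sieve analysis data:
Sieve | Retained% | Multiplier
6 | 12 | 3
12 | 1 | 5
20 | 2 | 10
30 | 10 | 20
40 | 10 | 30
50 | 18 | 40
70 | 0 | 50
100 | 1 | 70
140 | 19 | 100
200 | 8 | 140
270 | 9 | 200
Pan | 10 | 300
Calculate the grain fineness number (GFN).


Formula: GFN = sum(pct * multiplier) / sum(pct)
sum(pct * multiplier) = 9171
sum(pct) = 100
GFN = 9171 / 100 = 91.71

91.71


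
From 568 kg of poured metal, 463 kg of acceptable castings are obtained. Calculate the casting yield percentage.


Formula: Casting Yield = (W_good / W_total) * 100
Yield = (463 kg / 568 kg) * 100 = 81.5141%

Final answer: 81.5141%


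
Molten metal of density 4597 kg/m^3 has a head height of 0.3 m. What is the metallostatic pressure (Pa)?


Formula: P = rho * g * h
rho * g = 4597 * 9.81 = 45096.57 N/m^3
P = 45096.57 * 0.3 = 13528.9710 Pa

Answer: 13528.9710 Pa


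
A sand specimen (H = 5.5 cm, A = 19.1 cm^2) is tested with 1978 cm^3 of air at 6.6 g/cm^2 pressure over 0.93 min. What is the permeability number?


Formula: Permeability Number P = (V * H) / (p * A * t)
Numerator: V * H = 1978 * 5.5 = 10879.0
Denominator: p * A * t = 6.6 * 19.1 * 0.93 = 117.2358
P = 10879.0 / 117.2358 = 92.7959

Answer: 92.7959


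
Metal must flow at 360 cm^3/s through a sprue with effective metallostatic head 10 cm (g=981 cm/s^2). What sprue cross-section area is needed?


Formula: v = sqrt(2*g*h), A = Q/v
Velocity: v = sqrt(2 * 981 * 10) = sqrt(19620) = 140.0714 cm/s
Sprue area: A = Q / v = 360 / 140.0714 = 2.5701 cm^2

2.5701 cm^2


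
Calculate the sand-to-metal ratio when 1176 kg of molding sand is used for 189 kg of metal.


Formula: Sand-to-Metal Ratio = W_sand / W_metal
Ratio = 1176 kg / 189 kg = 6.2222

6.2222


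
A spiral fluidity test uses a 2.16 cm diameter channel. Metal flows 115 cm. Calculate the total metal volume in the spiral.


Formula: V = pi * (d/2)^2 * L  (cylinder volume)
Radius = 2.16/2 = 1.08 cm
V = pi * 1.08^2 * 115 = 421.4007 cm^3

Final answer: 421.4007 cm^3


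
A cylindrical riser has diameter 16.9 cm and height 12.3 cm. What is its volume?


Formula: V = pi * (D/2)^2 * H  (cylinder volume)
Radius = D/2 = 16.9/2 = 8.45 cm
V = pi * 8.45^2 * 12.3 = 2759.1061 cm^3

Answer: 2759.1061 cm^3


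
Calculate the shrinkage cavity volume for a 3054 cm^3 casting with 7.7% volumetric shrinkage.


Formula: V_shrink = V_casting * shrinkage_pct / 100
V_shrink = 3054 cm^3 * 7.7 / 100 = 235.1580 cm^3

235.1580 cm^3


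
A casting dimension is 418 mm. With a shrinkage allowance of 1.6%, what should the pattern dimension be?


Formula: L_pattern = L_casting * (1 + shrinkage_rate/100)
Shrinkage factor = 1 + 1.6/100 = 1.016
L_pattern = 418 mm * 1.016 = 424.6880 mm

Final answer: 424.6880 mm


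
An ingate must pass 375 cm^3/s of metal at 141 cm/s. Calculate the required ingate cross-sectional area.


Formula: A_ingate = Q / v  (continuity equation)
A = 375 cm^3/s / 141 cm/s = 2.6596 cm^2

Answer: 2.6596 cm^2


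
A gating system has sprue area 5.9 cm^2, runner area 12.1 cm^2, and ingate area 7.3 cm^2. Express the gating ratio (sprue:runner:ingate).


Sprue:Runner:Ingate = 1 : 12.1/5.9 : 7.3/5.9 = 1:2.05:1.24

Final answer: 1:2.05:1.24


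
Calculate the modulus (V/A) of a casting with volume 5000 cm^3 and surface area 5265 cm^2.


Formula: Casting Modulus M = V / A
M = 5000 cm^3 / 5265 cm^2 = 0.9497 cm


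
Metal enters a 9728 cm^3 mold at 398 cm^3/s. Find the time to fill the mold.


Formula: t_fill = V_mold / Q_flow
t = 9728 cm^3 / 398 cm^3/s = 24.4422 s

24.4422 s


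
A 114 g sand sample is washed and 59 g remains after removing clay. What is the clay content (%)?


Formula: Clay% = (W_total - W_washed) / W_total * 100
Clay mass = 114 - 59 = 55 g
Clay% = 55 / 114 * 100 = 48.2456%

Answer: 48.2456%


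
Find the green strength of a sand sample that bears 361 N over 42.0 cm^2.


Formula: Compressive Strength = Force / Area
Strength = 361 N / 42.0 cm^2 = 8.5952 N/cm^2

8.5952 N/cm^2


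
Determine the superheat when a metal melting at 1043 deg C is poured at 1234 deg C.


Formula: Superheat = T_pour - T_melt
Superheat = 1234 - 1043 = 191 deg C


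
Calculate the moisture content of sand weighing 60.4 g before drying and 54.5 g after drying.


Formula: MC = (W_wet - W_dry) / W_wet * 100
Water mass = 60.4 - 54.5 = 5.9 g
MC = 5.9 / 60.4 * 100 = 9.7682%

Final answer: 9.7682%


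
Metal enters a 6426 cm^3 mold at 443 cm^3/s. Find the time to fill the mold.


Formula: t_fill = V_mold / Q_flow
t = 6426 cm^3 / 443 cm^3/s = 14.5056 s


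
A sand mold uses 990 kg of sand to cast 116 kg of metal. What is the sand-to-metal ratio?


Formula: Sand-to-Metal Ratio = W_sand / W_metal
Ratio = 990 kg / 116 kg = 8.5345

Final answer: 8.5345


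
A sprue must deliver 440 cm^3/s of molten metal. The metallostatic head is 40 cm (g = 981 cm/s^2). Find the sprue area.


Formula: v = sqrt(2*g*h), A = Q/v
Velocity: v = sqrt(2 * 981 * 40) = sqrt(78480) = 280.1428 cm/s
Sprue area: A = Q / v = 440 / 280.1428 = 1.5706 cm^2

Answer: 1.5706 cm^2


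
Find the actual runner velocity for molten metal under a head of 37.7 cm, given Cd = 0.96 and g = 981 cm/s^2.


Formula: v = Cd * sqrt(2 * g * h)  (Torricelli with discharge coefficient)
2*g*h = 2 * 981 * 37.7 = 73967.4 cm^2/s^2
sqrt(73967.4) = 271.96948 cm/s
v = 0.96 * 271.96948 = 261.0907 cm/s

Final answer: 261.0907 cm/s


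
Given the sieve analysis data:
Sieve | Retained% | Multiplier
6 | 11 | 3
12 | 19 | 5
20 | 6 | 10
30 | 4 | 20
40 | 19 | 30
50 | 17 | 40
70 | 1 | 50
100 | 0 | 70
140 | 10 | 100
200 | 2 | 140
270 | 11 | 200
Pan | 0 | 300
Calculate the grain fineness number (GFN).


Formula: GFN = sum(pct * multiplier) / sum(pct)
sum(pct * multiplier) = 5048
sum(pct) = 100
GFN = 5048 / 100 = 50.48

Answer: 50.48


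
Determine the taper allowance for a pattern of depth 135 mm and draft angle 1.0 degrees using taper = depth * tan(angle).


Formula: taper = depth * tan(draft_angle)
tan(1.0 deg) = 0.0174551
taper = 135 mm * 0.0174551 = 2.3564 mm

Final answer: 2.3564 mm


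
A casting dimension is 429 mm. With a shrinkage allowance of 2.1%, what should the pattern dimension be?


Formula: L_pattern = L_casting * (1 + shrinkage_rate/100)
Shrinkage factor = 1 + 2.1/100 = 1.021
L_pattern = 429 mm * 1.021 = 438.0090 mm


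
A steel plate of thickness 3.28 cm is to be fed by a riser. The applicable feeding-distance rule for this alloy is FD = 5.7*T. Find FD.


Formula: FD = 5.7 * T  (riser feeding-distance rule)
FD = 5.7 * 3.28 cm = 18.6960 cm

Answer: 18.6960 cm


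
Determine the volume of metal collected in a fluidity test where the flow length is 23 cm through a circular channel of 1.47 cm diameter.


Formula: V = pi * (d/2)^2 * L  (cylinder volume)
Radius = 1.47/2 = 0.735 cm
V = pi * 0.735^2 * 23 = 39.0348 cm^3

Final answer: 39.0348 cm^3


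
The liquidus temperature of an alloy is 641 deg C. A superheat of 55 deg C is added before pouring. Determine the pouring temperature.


Formula: T_pour = T_melt + Superheat
T_pour = 641 + 55 = 696 deg C

Final answer: 696 deg C


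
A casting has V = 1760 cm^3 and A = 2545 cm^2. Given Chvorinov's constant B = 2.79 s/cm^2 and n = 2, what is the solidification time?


Formula: t_s = B * (V/A)^n  (Chvorinov's rule, n=2)
Modulus M = V/A = 1760/2545 = 0.691552 cm
M^2 = 0.691552^2 = 0.478244 cm^2
t_s = 2.79 * 0.478244 = 1.3343 s

Final answer: 1.3343 s


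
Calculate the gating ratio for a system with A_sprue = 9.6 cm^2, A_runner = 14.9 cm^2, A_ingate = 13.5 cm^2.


Sprue:Runner:Ingate = 1 : 14.9/9.6 : 13.5/9.6 = 1:1.55:1.41


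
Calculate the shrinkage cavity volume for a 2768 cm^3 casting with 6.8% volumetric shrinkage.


Formula: V_shrink = V_casting * shrinkage_pct / 100
V_shrink = 2768 cm^3 * 6.8 / 100 = 188.2240 cm^3


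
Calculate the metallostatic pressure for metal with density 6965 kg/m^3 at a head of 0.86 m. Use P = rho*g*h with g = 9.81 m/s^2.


Formula: P = rho * g * h
rho * g = 6965 * 9.81 = 68326.65 N/m^3
P = 68326.65 * 0.86 = 58760.9190 Pa

Final answer: 58760.9190 Pa


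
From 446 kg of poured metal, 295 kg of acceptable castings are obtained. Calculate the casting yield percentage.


Formula: Casting Yield = (W_good / W_total) * 100
Yield = (295 kg / 446 kg) * 100 = 66.1435%

66.1435%


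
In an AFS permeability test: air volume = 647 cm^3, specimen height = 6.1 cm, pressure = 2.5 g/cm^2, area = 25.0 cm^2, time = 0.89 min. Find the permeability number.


Formula: Permeability Number P = (V * H) / (p * A * t)
Numerator: V * H = 647 * 6.1 = 3946.7
Denominator: p * A * t = 2.5 * 25.0 * 0.89 = 55.625
P = 3946.7 / 55.625 = 70.9519

70.9519


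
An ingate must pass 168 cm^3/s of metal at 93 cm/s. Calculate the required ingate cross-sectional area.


Formula: A_ingate = Q / v  (continuity equation)
A = 168 cm^3/s / 93 cm/s = 1.8065 cm^2


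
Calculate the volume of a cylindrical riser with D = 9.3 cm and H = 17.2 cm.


Formula: V = pi * (D/2)^2 * H  (cylinder volume)
Radius = D/2 = 9.3/2 = 4.65 cm
V = pi * 4.65^2 * 17.2 = 1168.3803 cm^3

Final answer: 1168.3803 cm^3


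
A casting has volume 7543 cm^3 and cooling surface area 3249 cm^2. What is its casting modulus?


Formula: Casting Modulus M = V / A
M = 7543 cm^3 / 3249 cm^2 = 2.3216 cm

Final answer: 2.3216 cm


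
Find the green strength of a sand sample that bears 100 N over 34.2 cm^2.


Formula: Compressive Strength = Force / Area
Strength = 100 N / 34.2 cm^2 = 2.9240 N/cm^2

Final answer: 2.9240 N/cm^2


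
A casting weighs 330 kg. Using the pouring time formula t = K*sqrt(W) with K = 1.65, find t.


Formula: t = K * sqrt(W)
sqrt(W) = sqrt(330) = 18.16590
t = 1.65 * 18.16590 = 29.9737 s

Answer: 29.9737 s


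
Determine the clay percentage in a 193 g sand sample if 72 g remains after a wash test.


Formula: Clay% = (W_total - W_washed) / W_total * 100
Clay mass = 193 - 72 = 121 g
Clay% = 121 / 193 * 100 = 62.6943%


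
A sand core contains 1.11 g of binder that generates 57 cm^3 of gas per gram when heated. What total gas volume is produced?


Formula: V_gas = W_binder * gas_evolution_rate
V = 1.11 g * 57 cm^3/g = 63.2700 cm^3


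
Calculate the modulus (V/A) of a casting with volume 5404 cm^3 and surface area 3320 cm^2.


Formula: Casting Modulus M = V / A
M = 5404 cm^3 / 3320 cm^2 = 1.6277 cm

1.6277 cm


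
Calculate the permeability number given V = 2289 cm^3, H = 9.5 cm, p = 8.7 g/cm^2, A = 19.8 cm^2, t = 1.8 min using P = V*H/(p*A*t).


Formula: Permeability Number P = (V * H) / (p * A * t)
Numerator: V * H = 2289 * 9.5 = 21745.5
Denominator: p * A * t = 8.7 * 19.8 * 1.8 = 310.068
P = 21745.5 / 310.068 = 70.1314

Final answer: 70.1314


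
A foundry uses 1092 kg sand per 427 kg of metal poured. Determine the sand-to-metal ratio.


Formula: Sand-to-Metal Ratio = W_sand / W_metal
Ratio = 1092 kg / 427 kg = 2.5574

Final answer: 2.5574


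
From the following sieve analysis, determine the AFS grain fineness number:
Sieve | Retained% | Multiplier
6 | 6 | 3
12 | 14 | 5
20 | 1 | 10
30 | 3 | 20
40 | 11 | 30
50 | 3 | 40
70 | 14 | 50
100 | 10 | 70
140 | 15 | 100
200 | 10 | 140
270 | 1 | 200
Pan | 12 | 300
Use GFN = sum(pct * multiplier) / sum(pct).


Formula: GFN = sum(pct * multiplier) / sum(pct)
sum(pct * multiplier) = 8708
sum(pct) = 100
GFN = 8708 / 100 = 87.08

87.08


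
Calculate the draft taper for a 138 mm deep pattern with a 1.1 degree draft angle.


Formula: taper = depth * tan(draft_angle)
tan(1.1 deg) = 0.0192010
taper = 138 mm * 0.0192010 = 2.6497 mm


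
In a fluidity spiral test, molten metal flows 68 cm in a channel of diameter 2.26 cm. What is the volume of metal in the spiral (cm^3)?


Formula: V = pi * (d/2)^2 * L  (cylinder volume)
Radius = 2.26/2 = 1.13 cm
V = pi * 1.13^2 * 68 = 272.7820 cm^3

Answer: 272.7820 cm^3


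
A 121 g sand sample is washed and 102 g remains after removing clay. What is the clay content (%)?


Formula: Clay% = (W_total - W_washed) / W_total * 100
Clay mass = 121 - 102 = 19 g
Clay% = 19 / 121 * 100 = 15.7025%


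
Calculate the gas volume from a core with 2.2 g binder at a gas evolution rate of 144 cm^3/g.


Formula: V_gas = W_binder * gas_evolution_rate
V = 2.2 g * 144 cm^3/g = 316.8000 cm^3

Answer: 316.8000 cm^3


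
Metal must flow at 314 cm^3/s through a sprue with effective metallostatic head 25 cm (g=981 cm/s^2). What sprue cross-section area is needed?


Formula: v = sqrt(2*g*h), A = Q/v
Velocity: v = sqrt(2 * 981 * 25) = sqrt(49050) = 221.4723 cm/s
Sprue area: A = Q / v = 314 / 221.4723 = 1.4178 cm^2

1.4178 cm^2


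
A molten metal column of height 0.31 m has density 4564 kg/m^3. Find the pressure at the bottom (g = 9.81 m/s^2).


Formula: P = rho * g * h
rho * g = 4564 * 9.81 = 44772.84 N/m^3
P = 44772.84 * 0.31 = 13879.5804 Pa

Final answer: 13879.5804 Pa


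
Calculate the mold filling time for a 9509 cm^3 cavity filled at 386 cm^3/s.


Formula: t_fill = V_mold / Q_flow
t = 9509 cm^3 / 386 cm^3/s = 24.6347 s


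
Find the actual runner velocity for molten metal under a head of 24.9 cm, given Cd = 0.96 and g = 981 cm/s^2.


Formula: v = Cd * sqrt(2 * g * h)  (Torricelli with discharge coefficient)
2*g*h = 2 * 981 * 24.9 = 48853.8 cm^2/s^2
sqrt(48853.8) = 221.02896 cm/s
v = 0.96 * 221.02896 = 212.1878 cm/s

Answer: 212.1878 cm/s


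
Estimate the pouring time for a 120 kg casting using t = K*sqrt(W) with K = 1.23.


Formula: t = K * sqrt(W)
sqrt(W) = sqrt(120) = 10.95445
t = 1.23 * 10.95445 = 13.4740 s

Answer: 13.4740 s


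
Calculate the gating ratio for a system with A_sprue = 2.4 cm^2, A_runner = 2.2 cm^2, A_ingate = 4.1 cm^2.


Sprue:Runner:Ingate = 1 : 2.2/2.4 : 4.1/2.4 = 1:0.92:1.71


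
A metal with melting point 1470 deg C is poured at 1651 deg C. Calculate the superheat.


Formula: Superheat = T_pour - T_melt
Superheat = 1651 - 1470 = 181 deg C


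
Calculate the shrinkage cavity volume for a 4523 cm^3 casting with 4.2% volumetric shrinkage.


Formula: V_shrink = V_casting * shrinkage_pct / 100
V_shrink = 4523 cm^3 * 4.2 / 100 = 189.9660 cm^3


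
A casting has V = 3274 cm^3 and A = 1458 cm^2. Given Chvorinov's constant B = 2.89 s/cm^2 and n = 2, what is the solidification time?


Formula: t_s = B * (V/A)^n  (Chvorinov's rule, n=2)
Modulus M = V/A = 3274/1458 = 2.245542 cm
M^2 = 2.245542^2 = 5.042459 cm^2
t_s = 2.89 * 5.042459 = 14.5727 s

Answer: 14.5727 s


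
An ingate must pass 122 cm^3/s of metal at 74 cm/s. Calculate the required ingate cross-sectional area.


Formula: A_ingate = Q / v  (continuity equation)
A = 122 cm^3/s / 74 cm/s = 1.6486 cm^2

Answer: 1.6486 cm^2


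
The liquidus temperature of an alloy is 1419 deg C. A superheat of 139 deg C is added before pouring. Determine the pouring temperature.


Formula: T_pour = T_melt + Superheat
T_pour = 1419 + 139 = 1558 deg C

Final answer: 1558 deg C


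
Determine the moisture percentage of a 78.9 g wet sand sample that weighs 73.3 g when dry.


Formula: MC = (W_wet - W_dry) / W_wet * 100
Water mass = 78.9 - 73.3 = 5.6 g
MC = 5.6 / 78.9 * 100 = 7.0976%

Final answer: 7.0976%


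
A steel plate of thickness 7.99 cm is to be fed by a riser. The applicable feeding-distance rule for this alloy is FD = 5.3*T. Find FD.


Formula: FD = 5.3 * T  (riser feeding-distance rule)
FD = 5.3 * 7.99 cm = 42.3470 cm


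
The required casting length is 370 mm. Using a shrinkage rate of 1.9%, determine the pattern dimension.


Formula: L_pattern = L_casting * (1 + shrinkage_rate/100)
Shrinkage factor = 1 + 1.9/100 = 1.019
L_pattern = 370 mm * 1.019 = 377.0300 mm

Final answer: 377.0300 mm


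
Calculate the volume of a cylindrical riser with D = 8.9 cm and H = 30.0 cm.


Formula: V = pi * (D/2)^2 * H  (cylinder volume)
Radius = D/2 = 8.9/2 = 4.45 cm
V = pi * 4.45^2 * 30.0 = 1866.3417 cm^3

Answer: 1866.3417 cm^3


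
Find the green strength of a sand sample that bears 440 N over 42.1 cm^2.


Formula: Compressive Strength = Force / Area
Strength = 440 N / 42.1 cm^2 = 10.4513 N/cm^2


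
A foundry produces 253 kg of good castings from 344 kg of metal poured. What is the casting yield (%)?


Formula: Casting Yield = (W_good / W_total) * 100
Yield = (253 kg / 344 kg) * 100 = 73.5465%

Final answer: 73.5465%


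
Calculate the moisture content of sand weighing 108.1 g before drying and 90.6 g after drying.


Formula: MC = (W_wet - W_dry) / W_wet * 100
Water mass = 108.1 - 90.6 = 17.5 g
MC = 17.5 / 108.1 * 100 = 16.1887%

16.1887%


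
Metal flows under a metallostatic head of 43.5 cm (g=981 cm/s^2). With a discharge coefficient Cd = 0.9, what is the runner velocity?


Formula: v = Cd * sqrt(2 * g * h)  (Torricelli with discharge coefficient)
2*g*h = 2 * 981 * 43.5 = 85347.0 cm^2/s^2
sqrt(85347.0) = 292.14209 cm/s
v = 0.9 * 292.14209 = 262.9279 cm/s


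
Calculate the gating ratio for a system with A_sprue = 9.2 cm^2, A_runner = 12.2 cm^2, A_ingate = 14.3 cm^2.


Sprue:Runner:Ingate = 1 : 12.2/9.2 : 14.3/9.2 = 1:1.33:1.55

Final answer: 1:1.33:1.55


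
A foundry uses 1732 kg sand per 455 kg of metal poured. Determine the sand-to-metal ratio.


Formula: Sand-to-Metal Ratio = W_sand / W_metal
Ratio = 1732 kg / 455 kg = 3.8066

3.8066


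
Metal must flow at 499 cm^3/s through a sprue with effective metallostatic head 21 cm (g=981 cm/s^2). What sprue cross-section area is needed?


Formula: v = sqrt(2*g*h), A = Q/v
Velocity: v = sqrt(2 * 981 * 21) = sqrt(41202) = 202.9828 cm/s
Sprue area: A = Q / v = 499 / 202.9828 = 2.4583 cm^2

Answer: 2.4583 cm^2


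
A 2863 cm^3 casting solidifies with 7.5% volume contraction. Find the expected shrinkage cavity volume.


Formula: V_shrink = V_casting * shrinkage_pct / 100
V_shrink = 2863 cm^3 * 7.5 / 100 = 214.7250 cm^3

214.7250 cm^3


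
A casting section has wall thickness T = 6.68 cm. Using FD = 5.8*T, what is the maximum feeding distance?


Formula: FD = 5.8 * T  (riser feeding-distance rule)
FD = 5.8 * 6.68 cm = 38.7440 cm


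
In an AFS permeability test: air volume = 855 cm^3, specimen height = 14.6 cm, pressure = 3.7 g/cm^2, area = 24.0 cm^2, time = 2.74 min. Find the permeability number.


Formula: Permeability Number P = (V * H) / (p * A * t)
Numerator: V * H = 855 * 14.6 = 12483.0
Denominator: p * A * t = 3.7 * 24.0 * 2.74 = 243.312
P = 12483.0 / 243.312 = 51.3045

Final answer: 51.3045


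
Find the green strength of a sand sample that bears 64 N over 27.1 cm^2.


Formula: Compressive Strength = Force / Area
Strength = 64 N / 27.1 cm^2 = 2.3616 N/cm^2

2.3616 N/cm^2


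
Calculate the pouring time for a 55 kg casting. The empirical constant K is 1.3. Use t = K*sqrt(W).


Formula: t = K * sqrt(W)
sqrt(W) = sqrt(55) = 7.41620
t = 1.3 * 7.41620 = 9.6411 s

Answer: 9.6411 s


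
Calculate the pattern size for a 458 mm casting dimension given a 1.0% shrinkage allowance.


Formula: L_pattern = L_casting * (1 + shrinkage_rate/100)
Shrinkage factor = 1 + 1.0/100 = 1.01
L_pattern = 458 mm * 1.01 = 462.5800 mm

Answer: 462.5800 mm


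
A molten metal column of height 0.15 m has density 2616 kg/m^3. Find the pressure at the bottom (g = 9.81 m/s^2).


Formula: P = rho * g * h
rho * g = 2616 * 9.81 = 25662.96 N/m^3
P = 25662.96 * 0.15 = 3849.4440 Pa


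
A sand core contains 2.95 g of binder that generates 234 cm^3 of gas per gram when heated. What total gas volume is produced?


Formula: V_gas = W_binder * gas_evolution_rate
V = 2.95 g * 234 cm^3/g = 690.3000 cm^3

Answer: 690.3000 cm^3


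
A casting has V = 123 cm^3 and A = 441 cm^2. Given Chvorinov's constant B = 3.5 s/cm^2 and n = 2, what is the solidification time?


Formula: t_s = B * (V/A)^n  (Chvorinov's rule, n=2)
Modulus M = V/A = 123/441 = 0.278912 cm
M^2 = 0.278912^2 = 0.077792 cm^2
t_s = 3.5 * 0.077792 = 0.2723 s

Answer: 0.2723 s


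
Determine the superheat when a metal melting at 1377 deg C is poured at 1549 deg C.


Formula: Superheat = T_pour - T_melt
Superheat = 1549 - 1377 = 172 deg C

Final answer: 172 deg C


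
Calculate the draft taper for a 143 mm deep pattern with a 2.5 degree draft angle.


Formula: taper = depth * tan(draft_angle)
tan(2.5 deg) = 0.0436609
taper = 143 mm * 0.0436609 = 6.2435 mm

Answer: 6.2435 mm


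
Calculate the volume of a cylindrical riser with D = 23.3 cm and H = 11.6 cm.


Formula: V = pi * (D/2)^2 * H  (cylinder volume)
Radius = D/2 = 23.3/2 = 11.65 cm
V = pi * 11.65^2 * 11.6 = 4946.0638 cm^3

4946.0638 cm^3


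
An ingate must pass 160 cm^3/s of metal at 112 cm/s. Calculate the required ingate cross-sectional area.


Formula: A_ingate = Q / v  (continuity equation)
A = 160 cm^3/s / 112 cm/s = 1.4286 cm^2

Answer: 1.4286 cm^2


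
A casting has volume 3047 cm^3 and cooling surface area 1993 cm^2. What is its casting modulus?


Formula: Casting Modulus M = V / A
M = 3047 cm^3 / 1993 cm^2 = 1.5289 cm

Answer: 1.5289 cm


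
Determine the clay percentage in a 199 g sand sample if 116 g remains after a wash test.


Formula: Clay% = (W_total - W_washed) / W_total * 100
Clay mass = 199 - 116 = 83 g
Clay% = 83 / 199 * 100 = 41.7085%

41.7085%


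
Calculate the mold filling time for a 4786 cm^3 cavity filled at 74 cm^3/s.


Formula: t_fill = V_mold / Q_flow
t = 4786 cm^3 / 74 cm^3/s = 64.6757 s

Final answer: 64.6757 s


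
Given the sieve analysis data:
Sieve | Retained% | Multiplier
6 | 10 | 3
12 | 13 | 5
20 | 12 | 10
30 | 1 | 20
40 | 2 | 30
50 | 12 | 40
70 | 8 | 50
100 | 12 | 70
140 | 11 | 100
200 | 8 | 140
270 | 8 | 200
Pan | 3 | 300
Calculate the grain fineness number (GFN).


Formula: GFN = sum(pct * multiplier) / sum(pct)
sum(pct * multiplier) = 6735
sum(pct) = 100
GFN = 6735 / 100 = 67.35

67.35


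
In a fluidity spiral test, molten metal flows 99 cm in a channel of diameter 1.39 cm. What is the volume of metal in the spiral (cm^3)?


Formula: V = pi * (d/2)^2 * L  (cylinder volume)
Radius = 1.39/2 = 0.695 cm
V = pi * 0.695^2 * 99 = 150.2293 cm^3

150.2293 cm^3


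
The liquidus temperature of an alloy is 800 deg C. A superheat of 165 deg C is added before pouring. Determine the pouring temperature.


Formula: T_pour = T_melt + Superheat
T_pour = 800 + 165 = 965 deg C

Final answer: 965 deg C


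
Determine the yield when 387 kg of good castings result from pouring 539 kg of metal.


Formula: Casting Yield = (W_good / W_total) * 100
Yield = (387 kg / 539 kg) * 100 = 71.7996%

Final answer: 71.7996%


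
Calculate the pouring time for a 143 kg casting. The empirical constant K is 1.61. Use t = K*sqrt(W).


Formula: t = K * sqrt(W)
sqrt(W) = sqrt(143) = 11.95826
t = 1.61 * 11.95826 = 19.2528 s

19.2528 s


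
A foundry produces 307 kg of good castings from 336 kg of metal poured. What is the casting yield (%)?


Formula: Casting Yield = (W_good / W_total) * 100
Yield = (307 kg / 336 kg) * 100 = 91.3690%

91.3690%


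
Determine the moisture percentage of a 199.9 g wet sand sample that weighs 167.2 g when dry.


Formula: MC = (W_wet - W_dry) / W_wet * 100
Water mass = 199.9 - 167.2 = 32.7 g
MC = 32.7 / 199.9 * 100 = 16.3582%

Final answer: 16.3582%


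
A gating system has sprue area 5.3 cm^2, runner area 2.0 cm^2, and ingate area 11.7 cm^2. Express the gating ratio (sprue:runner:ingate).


Sprue:Runner:Ingate = 1 : 2.0/5.3 : 11.7/5.3 = 1:0.38:2.21

1:0.38:2.21


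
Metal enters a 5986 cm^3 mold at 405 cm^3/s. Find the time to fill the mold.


Formula: t_fill = V_mold / Q_flow
t = 5986 cm^3 / 405 cm^3/s = 14.7802 s

Answer: 14.7802 s


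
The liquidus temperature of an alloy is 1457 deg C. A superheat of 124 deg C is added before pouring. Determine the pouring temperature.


Formula: T_pour = T_melt + Superheat
T_pour = 1457 + 124 = 1581 deg C

Final answer: 1581 deg C


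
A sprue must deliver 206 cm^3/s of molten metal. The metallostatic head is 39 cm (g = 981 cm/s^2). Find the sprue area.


Formula: v = sqrt(2*g*h), A = Q/v
Velocity: v = sqrt(2 * 981 * 39) = sqrt(76518) = 276.6189 cm/s
Sprue area: A = Q / v = 206 / 276.6189 = 0.7447 cm^2


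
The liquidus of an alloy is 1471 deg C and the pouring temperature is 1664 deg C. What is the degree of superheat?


Formula: Superheat = T_pour - T_melt
Superheat = 1664 - 1471 = 193 deg C

193 deg C


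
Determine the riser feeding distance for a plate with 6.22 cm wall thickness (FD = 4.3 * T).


Formula: FD = 4.3 * T  (riser feeding-distance rule)
FD = 4.3 * 6.22 cm = 26.7460 cm

Final answer: 26.7460 cm


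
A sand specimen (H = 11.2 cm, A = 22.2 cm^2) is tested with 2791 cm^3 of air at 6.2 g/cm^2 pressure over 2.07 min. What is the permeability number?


Formula: Permeability Number P = (V * H) / (p * A * t)
Numerator: V * H = 2791 * 11.2 = 31259.2
Denominator: p * A * t = 6.2 * 22.2 * 2.07 = 284.9148
P = 31259.2 / 284.9148 = 109.7142

Final answer: 109.7142


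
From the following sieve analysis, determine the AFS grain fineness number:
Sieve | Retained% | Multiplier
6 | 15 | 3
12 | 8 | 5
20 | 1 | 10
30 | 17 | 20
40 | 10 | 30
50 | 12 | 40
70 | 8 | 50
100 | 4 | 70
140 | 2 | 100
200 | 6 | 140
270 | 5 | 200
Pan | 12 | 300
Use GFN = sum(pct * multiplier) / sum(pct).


Formula: GFN = sum(pct * multiplier) / sum(pct)
sum(pct * multiplier) = 7535
sum(pct) = 100
GFN = 7535 / 100 = 75.35

Final answer: 75.35


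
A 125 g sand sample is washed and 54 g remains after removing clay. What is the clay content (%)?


Formula: Clay% = (W_total - W_washed) / W_total * 100
Clay mass = 125 - 54 = 71 g
Clay% = 71 / 125 * 100 = 56.8000%

Final answer: 56.8000%


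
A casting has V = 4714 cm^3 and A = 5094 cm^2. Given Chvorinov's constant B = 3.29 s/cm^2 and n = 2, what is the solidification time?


Formula: t_s = B * (V/A)^n  (Chvorinov's rule, n=2)
Modulus M = V/A = 4714/5094 = 0.925402 cm
M^2 = 0.925402^2 = 0.856369 cm^2
t_s = 3.29 * 0.856369 = 2.8175 s

Final answer: 2.8175 s


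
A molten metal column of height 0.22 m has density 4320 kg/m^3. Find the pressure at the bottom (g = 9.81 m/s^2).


Formula: P = rho * g * h
rho * g = 4320 * 9.81 = 42379.2 N/m^3
P = 42379.2 * 0.22 = 9323.4240 Pa

Final answer: 9323.4240 Pa


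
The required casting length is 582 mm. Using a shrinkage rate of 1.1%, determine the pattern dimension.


Formula: L_pattern = L_casting * (1 + shrinkage_rate/100)
Shrinkage factor = 1 + 1.1/100 = 1.011
L_pattern = 582 mm * 1.011 = 588.4020 mm

Answer: 588.4020 mm


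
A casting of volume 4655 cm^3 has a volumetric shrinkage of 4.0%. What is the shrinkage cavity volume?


Formula: V_shrink = V_casting * shrinkage_pct / 100
V_shrink = 4655 cm^3 * 4.0 / 100 = 186.2000 cm^3


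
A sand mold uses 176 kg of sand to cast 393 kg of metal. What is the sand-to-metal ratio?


Formula: Sand-to-Metal Ratio = W_sand / W_metal
Ratio = 176 kg / 393 kg = 0.4478

Final answer: 0.4478


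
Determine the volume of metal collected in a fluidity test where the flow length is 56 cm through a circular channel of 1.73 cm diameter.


Formula: V = pi * (d/2)^2 * L  (cylinder volume)
Radius = 1.73/2 = 0.865 cm
V = pi * 0.865^2 * 56 = 131.6346 cm^3

131.6346 cm^3


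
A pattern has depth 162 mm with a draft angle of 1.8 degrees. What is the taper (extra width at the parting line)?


Formula: taper = depth * tan(draft_angle)
tan(1.8 deg) = 0.0314263
taper = 162 mm * 0.0314263 = 5.0911 mm

Answer: 5.0911 mm


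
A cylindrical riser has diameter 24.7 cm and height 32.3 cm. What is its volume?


Formula: V = pi * (D/2)^2 * H  (cylinder volume)
Radius = D/2 = 24.7/2 = 12.35 cm
V = pi * 12.35^2 * 32.3 = 15476.9832 cm^3

Final answer: 15476.9832 cm^3


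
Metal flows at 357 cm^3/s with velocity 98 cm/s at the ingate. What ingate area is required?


Formula: A_ingate = Q / v  (continuity equation)
A = 357 cm^3/s / 98 cm/s = 3.6429 cm^2

Final answer: 3.6429 cm^2


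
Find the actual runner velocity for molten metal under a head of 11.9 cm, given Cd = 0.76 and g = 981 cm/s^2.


Formula: v = Cd * sqrt(2 * g * h)  (Torricelli with discharge coefficient)
2*g*h = 2 * 981 * 11.9 = 23347.8 cm^2/s^2
sqrt(23347.8) = 152.79987 cm/s
v = 0.76 * 152.79987 = 116.1279 cm/s

Answer: 116.1279 cm/s


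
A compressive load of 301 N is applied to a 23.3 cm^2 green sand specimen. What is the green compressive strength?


Formula: Compressive Strength = Force / Area
Strength = 301 N / 23.3 cm^2 = 12.9185 N/cm^2

Answer: 12.9185 N/cm^2


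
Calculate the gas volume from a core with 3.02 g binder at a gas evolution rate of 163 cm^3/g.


Formula: V_gas = W_binder * gas_evolution_rate
V = 3.02 g * 163 cm^3/g = 492.2600 cm^3

492.2600 cm^3


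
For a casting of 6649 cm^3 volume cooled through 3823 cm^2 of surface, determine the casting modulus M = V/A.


Formula: Casting Modulus M = V / A
M = 6649 cm^3 / 3823 cm^2 = 1.7392 cm

Final answer: 1.7392 cm


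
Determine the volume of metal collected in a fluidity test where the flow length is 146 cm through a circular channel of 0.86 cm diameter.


Formula: V = pi * (d/2)^2 * L  (cylinder volume)
Radius = 0.86/2 = 0.43 cm
V = pi * 0.43^2 * 146 = 84.8086 cm^3

84.8086 cm^3


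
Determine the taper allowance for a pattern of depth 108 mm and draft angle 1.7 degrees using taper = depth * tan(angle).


Formula: taper = depth * tan(draft_angle)
tan(1.7 deg) = 0.0296793
taper = 108 mm * 0.0296793 = 3.2054 mm


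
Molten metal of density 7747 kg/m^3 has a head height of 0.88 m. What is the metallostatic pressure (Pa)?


Formula: P = rho * g * h
rho * g = 7747 * 9.81 = 75998.07 N/m^3
P = 75998.07 * 0.88 = 66878.3016 Pa

Answer: 66878.3016 Pa


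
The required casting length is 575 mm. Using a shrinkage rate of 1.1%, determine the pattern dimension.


Formula: L_pattern = L_casting * (1 + shrinkage_rate/100)
Shrinkage factor = 1 + 1.1/100 = 1.011
L_pattern = 575 mm * 1.011 = 581.3250 mm

Final answer: 581.3250 mm


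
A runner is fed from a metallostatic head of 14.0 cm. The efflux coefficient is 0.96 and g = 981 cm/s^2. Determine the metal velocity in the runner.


Formula: v = Cd * sqrt(2 * g * h)  (Torricelli with discharge coefficient)
2*g*h = 2 * 981 * 14.0 = 27468.0 cm^2/s^2
sqrt(27468.0) = 165.73473 cm/s
v = 0.96 * 165.73473 = 159.1053 cm/s

Final answer: 159.1053 cm/s


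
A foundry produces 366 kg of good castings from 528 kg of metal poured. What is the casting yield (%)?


Formula: Casting Yield = (W_good / W_total) * 100
Yield = (366 kg / 528 kg) * 100 = 69.3182%
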